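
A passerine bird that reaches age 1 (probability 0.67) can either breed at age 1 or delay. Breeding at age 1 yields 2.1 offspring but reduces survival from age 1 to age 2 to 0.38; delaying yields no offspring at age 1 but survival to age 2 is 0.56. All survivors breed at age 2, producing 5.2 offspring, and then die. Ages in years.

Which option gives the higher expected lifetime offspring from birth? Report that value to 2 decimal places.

2.73

breed at age 1: R₀ = 0.67 × (2.1 + 0.38 × 5.2) = 0.67 × 4.0760 = 2.7309
delay to age 2: R₀ = 0.67 × (0.56 × 5.2) = 0.67 × 2.9120 = 1.9510
Higher: breed at age 1 (2.7309).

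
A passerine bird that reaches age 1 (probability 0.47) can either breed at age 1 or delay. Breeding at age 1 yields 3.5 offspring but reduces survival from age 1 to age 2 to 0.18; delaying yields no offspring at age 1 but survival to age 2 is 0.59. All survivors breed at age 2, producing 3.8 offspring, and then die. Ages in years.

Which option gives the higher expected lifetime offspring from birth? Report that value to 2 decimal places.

breed at age 1: R₀ = 0.47 × (3.5 + 0.18 × 3.8) = 0.47 × 4.1840 = 1.9665
delay to age 2: R₀ = 0.47 × (0.59 × 3.8) = 0.47 × 2.2420 = 1.0537
Higher: breed at age 1 (1.9665).

1.97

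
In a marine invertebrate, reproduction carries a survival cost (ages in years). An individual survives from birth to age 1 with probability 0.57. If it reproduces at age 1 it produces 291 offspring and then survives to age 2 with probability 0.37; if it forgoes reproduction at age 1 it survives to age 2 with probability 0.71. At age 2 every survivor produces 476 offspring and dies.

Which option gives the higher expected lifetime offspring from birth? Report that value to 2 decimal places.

breed at age 1: R₀ = 0.57 × (291 + 0.37 × 476) = 0.57 × 467.1200 = 266.2584
delay to age 2: R₀ = 0.57 × (0.71 × 476) = 0.57 × 337.9600 = 192.6372
Higher: breed at age 1 (266.2584).

266.26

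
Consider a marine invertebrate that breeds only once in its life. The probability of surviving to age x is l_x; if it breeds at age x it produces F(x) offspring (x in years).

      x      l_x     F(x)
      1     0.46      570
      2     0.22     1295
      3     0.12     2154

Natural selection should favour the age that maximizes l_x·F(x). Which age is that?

Expected offspring if breeding at age x = l_x × F(x):
  age 1: 0.46 × 570 = 262.200
  age 2: 0.22 × 1295 = 284.900
  age 3: 0.12 × 2154 = 258.480
Maximum at age 2 (284.900).

2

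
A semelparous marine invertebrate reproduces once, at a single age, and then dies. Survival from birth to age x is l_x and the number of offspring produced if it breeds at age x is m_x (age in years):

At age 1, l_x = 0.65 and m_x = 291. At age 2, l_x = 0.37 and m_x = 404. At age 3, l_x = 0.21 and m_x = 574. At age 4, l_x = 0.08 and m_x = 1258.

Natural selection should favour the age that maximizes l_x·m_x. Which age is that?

1

Expected offspring if breeding at age x = l_x × m_x:
  age 1: 0.65 × 291 = 189.150
  age 2: 0.37 × 404 = 149.480
  age 3: 0.21 × 574 = 120.540
  age 4: 0.08 × 1258 = 100.640
Maximum at age 1 (189.150).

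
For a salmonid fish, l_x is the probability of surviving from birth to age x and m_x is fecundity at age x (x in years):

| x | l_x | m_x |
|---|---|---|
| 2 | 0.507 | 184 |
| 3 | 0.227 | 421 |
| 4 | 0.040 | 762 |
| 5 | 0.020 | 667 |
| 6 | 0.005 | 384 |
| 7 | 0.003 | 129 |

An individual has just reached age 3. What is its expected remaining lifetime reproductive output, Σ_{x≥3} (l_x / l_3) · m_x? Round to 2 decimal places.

l_3 = 0.227. Conditional survival from age 3 to x is l_x / l_3.
  x=3: (0.227/0.227) × 421 = 421.0000
  x=4: (0.040/0.227) × 762 = 134.2731
  x=5: (0.020/0.227) × 667 = 58.7665
  x=6: (0.005/0.227) × 384 = 8.4581
  x=7: (0.003/0.227) × 129 = 1.7048
Sum = 421.0000 + 134.2731 + 58.7665 + 8.4581 + 1.7048 = 624.2026

624.20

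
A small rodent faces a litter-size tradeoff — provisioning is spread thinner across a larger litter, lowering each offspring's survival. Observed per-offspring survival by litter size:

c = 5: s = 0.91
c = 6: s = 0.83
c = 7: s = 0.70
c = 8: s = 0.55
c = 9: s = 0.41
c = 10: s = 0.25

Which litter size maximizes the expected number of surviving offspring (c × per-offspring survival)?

Expected surviving offspring = c × s(c):
  c=5: 5 × 0.91 = 4.550
  c=6: 6 × 0.83 = 4.980
  c=7: 7 × 0.70 = 4.900
  c=8: 8 × 0.55 = 4.400
  c=9: 9 × 0.41 = 3.690
  c=10: 10 × 0.25 = 2.500
Maximum at c = 6 (4.980 surviving offspring).

6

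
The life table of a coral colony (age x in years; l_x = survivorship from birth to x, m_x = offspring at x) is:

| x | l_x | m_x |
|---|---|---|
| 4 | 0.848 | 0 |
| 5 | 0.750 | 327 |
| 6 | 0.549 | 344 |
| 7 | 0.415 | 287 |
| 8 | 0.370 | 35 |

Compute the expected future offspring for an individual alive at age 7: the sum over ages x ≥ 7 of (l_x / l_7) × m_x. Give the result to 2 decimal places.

318.20

l_7 = 0.415. Conditional survival from age 7 to x is l_x / l_7.
  x=7: (0.415/0.415) × 287 = 287.0000
  x=8: (0.370/0.415) × 35 = 31.2048
Sum = 287.0000 + 31.2048 = 318.2048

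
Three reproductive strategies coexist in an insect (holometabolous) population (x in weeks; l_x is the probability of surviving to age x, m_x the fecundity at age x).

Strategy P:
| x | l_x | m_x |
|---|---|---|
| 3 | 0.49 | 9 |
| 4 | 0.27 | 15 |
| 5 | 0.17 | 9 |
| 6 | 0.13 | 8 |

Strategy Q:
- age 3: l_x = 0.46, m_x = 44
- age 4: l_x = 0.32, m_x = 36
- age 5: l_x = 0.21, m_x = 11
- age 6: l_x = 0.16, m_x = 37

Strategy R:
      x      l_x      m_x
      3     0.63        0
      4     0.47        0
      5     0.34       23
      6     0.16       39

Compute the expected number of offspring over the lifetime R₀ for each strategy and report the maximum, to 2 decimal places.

39.99

Strategy P: R₀ = 0.49×9 + 0.27×15 + 0.17×9 + 0.13×8 = 11.0300
Strategy Q: R₀ = 0.46×44 + 0.32×36 + 0.21×11 + 0.16×37 = 39.9900
Strategy R: R₀ = 0.63×0 + 0.47×0 + 0.34×23 + 0.16×39 = 14.0600
Highest R₀: strategy Q with 39.9900.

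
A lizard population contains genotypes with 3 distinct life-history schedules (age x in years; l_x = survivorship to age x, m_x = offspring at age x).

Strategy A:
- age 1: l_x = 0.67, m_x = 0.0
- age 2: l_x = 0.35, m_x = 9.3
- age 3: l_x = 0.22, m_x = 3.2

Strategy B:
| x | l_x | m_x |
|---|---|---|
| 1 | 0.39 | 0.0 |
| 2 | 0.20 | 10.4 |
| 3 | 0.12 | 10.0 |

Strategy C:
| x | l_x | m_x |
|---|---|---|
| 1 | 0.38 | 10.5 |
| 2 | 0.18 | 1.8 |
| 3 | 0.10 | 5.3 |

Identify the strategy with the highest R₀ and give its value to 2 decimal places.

4.84

Strategy A: R₀ = 0.67×0.0 + 0.35×9.3 + 0.22×3.2 = 3.9590
Strategy B: R₀ = 0.39×0.0 + 0.20×10.4 + 0.12×10.0 = 3.2800
Strategy C: R₀ = 0.38×10.5 + 0.18×1.8 + 0.10×5.3 = 4.8440
Highest R₀: strategy C with 4.8440.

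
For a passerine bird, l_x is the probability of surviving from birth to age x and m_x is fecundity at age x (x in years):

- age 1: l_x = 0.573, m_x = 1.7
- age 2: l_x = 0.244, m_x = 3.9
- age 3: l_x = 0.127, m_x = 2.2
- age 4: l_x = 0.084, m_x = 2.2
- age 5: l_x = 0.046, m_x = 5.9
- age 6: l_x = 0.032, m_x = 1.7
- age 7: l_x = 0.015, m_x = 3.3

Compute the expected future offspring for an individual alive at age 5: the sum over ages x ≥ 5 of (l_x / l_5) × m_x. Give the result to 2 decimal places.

8.16

l_5 = 0.046. Conditional survival from age 5 to x is l_x / l_5.
  x=5: (0.046/0.046) × 5.9 = 5.9000
  x=6: (0.032/0.046) × 1.7 = 1.1826
  x=7: (0.015/0.046) × 3.3 = 1.0761
Sum = 5.9000 + 1.1826 + 1.0761 = 8.1587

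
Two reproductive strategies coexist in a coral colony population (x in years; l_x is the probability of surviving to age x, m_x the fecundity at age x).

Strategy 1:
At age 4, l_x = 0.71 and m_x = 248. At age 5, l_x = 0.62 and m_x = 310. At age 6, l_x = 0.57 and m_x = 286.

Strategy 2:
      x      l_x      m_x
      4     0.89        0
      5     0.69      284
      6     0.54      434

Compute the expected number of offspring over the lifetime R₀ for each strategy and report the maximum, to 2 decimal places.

Strategy 1: R₀ = 0.71×248 + 0.62×310 + 0.57×286 = 531.3000
Strategy 2: R₀ = 0.89×0 + 0.69×284 + 0.54×434 = 430.3200
Highest R₀: strategy 1 with 531.3000.

531.30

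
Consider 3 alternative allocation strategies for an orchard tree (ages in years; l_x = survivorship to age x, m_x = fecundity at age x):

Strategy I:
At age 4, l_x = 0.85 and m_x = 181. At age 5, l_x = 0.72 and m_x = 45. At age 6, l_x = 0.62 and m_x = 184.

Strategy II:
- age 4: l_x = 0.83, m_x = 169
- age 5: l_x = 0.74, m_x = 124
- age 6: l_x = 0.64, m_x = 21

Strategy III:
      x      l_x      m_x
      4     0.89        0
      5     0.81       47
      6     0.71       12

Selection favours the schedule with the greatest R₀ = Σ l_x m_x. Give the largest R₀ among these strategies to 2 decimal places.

300.33

Strategy I: R₀ = 0.85×181 + 0.72×45 + 0.62×184 = 300.3300
Strategy II: R₀ = 0.83×169 + 0.74×124 + 0.64×21 = 245.4700
Strategy III: R₀ = 0.89×0 + 0.81×47 + 0.71×12 = 46.5900
Highest R₀: strategy I with 300.3300.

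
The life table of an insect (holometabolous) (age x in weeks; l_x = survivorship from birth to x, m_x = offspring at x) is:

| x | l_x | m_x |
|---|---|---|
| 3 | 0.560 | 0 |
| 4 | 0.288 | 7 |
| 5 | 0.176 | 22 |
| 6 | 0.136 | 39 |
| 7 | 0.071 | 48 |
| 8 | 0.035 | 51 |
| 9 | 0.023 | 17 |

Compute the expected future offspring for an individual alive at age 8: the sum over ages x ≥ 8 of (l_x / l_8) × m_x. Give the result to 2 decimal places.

l_8 = 0.035. Conditional survival from age 8 to x is l_x / l_8.
  x=8: (0.035/0.035) × 51 = 51.0000
  x=9: (0.023/0.035) × 17 = 11.1714
Sum = 51.0000 + 11.1714 = 62.1714

62.17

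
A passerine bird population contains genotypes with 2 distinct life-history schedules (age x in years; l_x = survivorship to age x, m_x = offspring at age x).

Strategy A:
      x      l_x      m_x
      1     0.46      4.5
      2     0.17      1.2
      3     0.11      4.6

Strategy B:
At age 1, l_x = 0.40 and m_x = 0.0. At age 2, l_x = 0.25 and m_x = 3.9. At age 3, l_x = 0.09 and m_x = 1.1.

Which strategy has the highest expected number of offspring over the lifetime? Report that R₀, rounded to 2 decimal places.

Strategy A: R₀ = 0.46×4.5 + 0.17×1.2 + 0.11×4.6 = 2.7800
Strategy B: R₀ = 0.40×0.0 + 0.25×3.9 + 0.09×1.1 = 1.0740
Highest R₀: strategy A with 2.7800.

2.78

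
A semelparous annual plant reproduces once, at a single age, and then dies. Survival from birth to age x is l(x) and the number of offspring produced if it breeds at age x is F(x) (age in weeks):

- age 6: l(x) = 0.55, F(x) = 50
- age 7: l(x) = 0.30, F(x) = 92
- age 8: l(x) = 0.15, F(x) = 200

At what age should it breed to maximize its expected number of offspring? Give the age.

Expected offspring if breeding at age x = l(x) × F(x):
  age 6: 0.55 × 50 = 27.500
  age 7: 0.30 × 92 = 27.600
  age 8: 0.15 × 200 = 30.000
Maximum at age 8 (30.000).

8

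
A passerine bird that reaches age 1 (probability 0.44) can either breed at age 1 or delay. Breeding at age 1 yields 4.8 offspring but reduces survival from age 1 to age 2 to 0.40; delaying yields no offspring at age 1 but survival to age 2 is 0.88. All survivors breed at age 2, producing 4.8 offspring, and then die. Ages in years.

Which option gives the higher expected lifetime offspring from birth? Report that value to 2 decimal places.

2.96

breed at age 1: R₀ = 0.44 × (4.8 + 0.40 × 4.8) = 0.44 × 6.7200 = 2.9568
delay to age 2: R₀ = 0.44 × (0.88 × 4.8) = 0.44 × 4.2240 = 1.8586
Higher: breed at age 1 (2.9568).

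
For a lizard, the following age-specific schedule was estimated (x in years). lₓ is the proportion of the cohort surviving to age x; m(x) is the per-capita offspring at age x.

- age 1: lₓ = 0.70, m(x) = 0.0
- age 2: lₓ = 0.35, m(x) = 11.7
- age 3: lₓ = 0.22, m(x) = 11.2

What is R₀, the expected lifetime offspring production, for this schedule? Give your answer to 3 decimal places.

R₀ = Σ lₓ m(x):
  age 1: 0.70 × 0.0 = 0.0000
  age 2: 0.35 × 11.7 = 4.0950
  age 3: 0.22 × 11.2 = 2.4640
R₀ = 0.0000 + 4.0950 + 2.4640 = 6.5590

6.559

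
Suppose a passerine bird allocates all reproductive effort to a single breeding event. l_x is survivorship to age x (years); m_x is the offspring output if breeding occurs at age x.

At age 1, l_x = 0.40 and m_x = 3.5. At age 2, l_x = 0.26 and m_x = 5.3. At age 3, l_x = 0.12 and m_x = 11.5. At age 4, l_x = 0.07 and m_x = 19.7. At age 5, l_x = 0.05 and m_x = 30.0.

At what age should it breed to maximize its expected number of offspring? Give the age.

5

Expected offspring if breeding at age x = l_x × m_x:
  age 1: 0.40 × 3.5 = 1.400
  age 2: 0.26 × 5.3 = 1.378
  age 3: 0.12 × 11.5 = 1.380
  age 4: 0.07 × 19.7 = 1.379
  age 5: 0.05 × 30.0 = 1.500
Maximum at age 5 (1.500).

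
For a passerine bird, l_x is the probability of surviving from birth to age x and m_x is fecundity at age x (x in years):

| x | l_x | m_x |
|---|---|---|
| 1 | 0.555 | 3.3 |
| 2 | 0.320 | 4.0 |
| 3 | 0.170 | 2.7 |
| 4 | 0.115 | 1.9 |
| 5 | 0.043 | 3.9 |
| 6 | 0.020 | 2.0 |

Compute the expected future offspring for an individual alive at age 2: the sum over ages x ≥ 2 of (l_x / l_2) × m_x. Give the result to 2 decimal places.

l_2 = 0.320. Conditional survival from age 2 to x is l_x / l_2.
  x=2: (0.320/0.320) × 4.0 = 4.0000
  x=3: (0.170/0.320) × 2.7 = 1.4344
  x=4: (0.115/0.320) × 1.9 = 0.6828
  x=5: (0.043/0.320) × 3.9 = 0.5241
  x=6: (0.020/0.320) × 2.0 = 0.1250
Sum = 4.0000 + 1.4344 + 0.6828 + 0.5241 + 0.1250 = 6.7663

6.77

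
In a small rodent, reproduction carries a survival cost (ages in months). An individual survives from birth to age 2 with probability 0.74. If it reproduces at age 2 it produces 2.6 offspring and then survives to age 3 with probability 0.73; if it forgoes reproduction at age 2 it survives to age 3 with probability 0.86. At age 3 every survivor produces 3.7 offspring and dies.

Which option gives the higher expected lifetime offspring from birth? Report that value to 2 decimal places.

breed at age 2: R₀ = 0.74 × (2.6 + 0.73 × 3.7) = 0.74 × 5.3010 = 3.9227
delay to age 3: R₀ = 0.74 × (0.86 × 3.7) = 0.74 × 3.1820 = 2.3547
Higher: breed at age 2 (3.9227).

3.92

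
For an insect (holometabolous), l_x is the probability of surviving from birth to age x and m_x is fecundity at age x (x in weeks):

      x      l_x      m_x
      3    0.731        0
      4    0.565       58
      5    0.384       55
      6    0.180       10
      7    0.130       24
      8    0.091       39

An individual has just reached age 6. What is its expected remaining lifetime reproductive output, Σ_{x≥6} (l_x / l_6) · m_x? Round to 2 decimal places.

l_6 = 0.180. Conditional survival from age 6 to x is l_x / l_6.
  x=6: (0.180/0.180) × 10 = 10.0000
  x=7: (0.130/0.180) × 24 = 17.3333
  x=8: (0.091/0.180) × 39 = 19.7167
Sum = 10.0000 + 17.3333 + 19.7167 = 47.0500

47.05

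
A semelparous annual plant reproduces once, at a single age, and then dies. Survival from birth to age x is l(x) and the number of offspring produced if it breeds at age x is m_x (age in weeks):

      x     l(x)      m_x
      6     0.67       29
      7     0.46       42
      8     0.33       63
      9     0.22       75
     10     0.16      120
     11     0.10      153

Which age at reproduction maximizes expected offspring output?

8

Expected offspring if breeding at age x = l(x) × m_x:
  age 6: 0.67 × 29 = 19.430
  age 7: 0.46 × 42 = 19.320
  age 8: 0.33 × 63 = 20.790
  age 9: 0.22 × 75 = 16.500
  age 10: 0.16 × 120 = 19.200
  age 11: 0.10 × 153 = 15.300
Maximum at age 8 (20.790).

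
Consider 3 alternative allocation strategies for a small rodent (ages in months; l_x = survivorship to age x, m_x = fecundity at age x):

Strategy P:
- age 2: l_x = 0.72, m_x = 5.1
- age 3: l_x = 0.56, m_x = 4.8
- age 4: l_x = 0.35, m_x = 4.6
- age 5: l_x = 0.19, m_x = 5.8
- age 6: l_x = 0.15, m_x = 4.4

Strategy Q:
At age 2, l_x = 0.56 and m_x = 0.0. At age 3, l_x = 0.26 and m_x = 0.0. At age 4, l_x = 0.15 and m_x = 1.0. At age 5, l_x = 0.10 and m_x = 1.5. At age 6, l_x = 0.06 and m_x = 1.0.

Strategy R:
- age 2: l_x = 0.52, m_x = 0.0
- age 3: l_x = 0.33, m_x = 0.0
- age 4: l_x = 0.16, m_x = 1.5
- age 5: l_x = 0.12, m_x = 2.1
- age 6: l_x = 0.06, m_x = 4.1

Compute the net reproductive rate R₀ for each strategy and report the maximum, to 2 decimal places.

9.73

Strategy P: R₀ = 0.72×5.1 + 0.56×4.8 + 0.35×4.6 + 0.19×5.8 + 0.15×4.4 = 9.7320
Strategy Q: R₀ = 0.56×0.0 + 0.26×0.0 + 0.15×1.0 + 0.10×1.5 + 0.06×1.0 = 0.3600
Strategy R: R₀ = 0.52×0.0 + 0.33×0.0 + 0.16×1.5 + 0.12×2.1 + 0.06×4.1 = 0.7380
Highest R₀: strategy P with 9.7320.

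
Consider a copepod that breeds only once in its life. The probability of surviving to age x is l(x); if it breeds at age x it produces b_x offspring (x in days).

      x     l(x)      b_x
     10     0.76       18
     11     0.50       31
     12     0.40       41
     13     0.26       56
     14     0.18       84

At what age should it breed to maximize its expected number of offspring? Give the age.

Expected offspring if breeding at age x = l(x) × b_x:
  age 10: 0.76 × 18 = 13.680
  age 11: 0.50 × 31 = 15.500
  age 12: 0.40 × 41 = 16.400
  age 13: 0.26 × 56 = 14.560
  age 14: 0.18 × 84 = 15.120
Maximum at age 12 (16.400).

12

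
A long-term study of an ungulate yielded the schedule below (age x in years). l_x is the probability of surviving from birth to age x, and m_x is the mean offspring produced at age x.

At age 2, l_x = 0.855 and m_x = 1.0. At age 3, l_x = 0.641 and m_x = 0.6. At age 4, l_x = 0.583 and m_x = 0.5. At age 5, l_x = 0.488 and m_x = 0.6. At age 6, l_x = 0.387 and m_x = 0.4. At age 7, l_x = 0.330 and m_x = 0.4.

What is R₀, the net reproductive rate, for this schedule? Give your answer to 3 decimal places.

R₀ = Σ l_x m_x:
  age 2: 0.855 × 1.0 = 0.8550
  age 3: 0.641 × 0.6 = 0.3846
  age 4: 0.583 × 0.5 = 0.2915
  age 5: 0.488 × 0.6 = 0.2928
  age 6: 0.387 × 0.4 = 0.1548
  age 7: 0.330 × 0.4 = 0.1320
R₀ = 0.8550 + 0.3846 + 0.2915 + 0.2928 + 0.1548 + 0.1320 = 2.1107

2.111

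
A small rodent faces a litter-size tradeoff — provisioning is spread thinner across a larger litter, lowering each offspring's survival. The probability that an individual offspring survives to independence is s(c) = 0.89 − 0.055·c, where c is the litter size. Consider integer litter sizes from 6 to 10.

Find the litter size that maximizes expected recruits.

8

Expected recruits = c × s(c):
  c=6: 6 × 0.560 = 3.360
  c=7: 7 × 0.505 = 3.535
  c=8: 8 × 0.450 = 3.600
  c=9: 9 × 0.395 = 3.555
  c=10: 10 × 0.340 = 3.400
Maximum at c = 8 (3.600 recruits).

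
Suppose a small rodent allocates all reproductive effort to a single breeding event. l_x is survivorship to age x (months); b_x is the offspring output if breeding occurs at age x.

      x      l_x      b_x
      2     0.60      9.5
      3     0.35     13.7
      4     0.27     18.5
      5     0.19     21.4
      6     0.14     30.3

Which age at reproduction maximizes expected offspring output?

2

Expected offspring if breeding at age x = l_x × b_x:
  age 2: 0.60 × 9.5 = 5.700
  age 3: 0.35 × 13.7 = 4.795
  age 4: 0.27 × 18.5 = 4.995
  age 5: 0.19 × 21.4 = 4.066
  age 6: 0.14 × 30.3 = 4.242
Maximum at age 2 (5.700).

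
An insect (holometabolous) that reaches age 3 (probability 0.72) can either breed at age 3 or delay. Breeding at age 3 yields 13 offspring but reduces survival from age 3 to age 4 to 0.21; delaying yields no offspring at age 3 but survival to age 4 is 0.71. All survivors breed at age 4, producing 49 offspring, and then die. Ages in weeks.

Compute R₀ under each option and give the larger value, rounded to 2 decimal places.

breed at age 3: R₀ = 0.72 × (13 + 0.21 × 49) = 0.72 × 23.2900 = 16.7688
delay to age 4: R₀ = 0.72 × (0.71 × 49) = 0.72 × 34.7900 = 25.0488
Higher: delay to age 4 (25.0488).

25.05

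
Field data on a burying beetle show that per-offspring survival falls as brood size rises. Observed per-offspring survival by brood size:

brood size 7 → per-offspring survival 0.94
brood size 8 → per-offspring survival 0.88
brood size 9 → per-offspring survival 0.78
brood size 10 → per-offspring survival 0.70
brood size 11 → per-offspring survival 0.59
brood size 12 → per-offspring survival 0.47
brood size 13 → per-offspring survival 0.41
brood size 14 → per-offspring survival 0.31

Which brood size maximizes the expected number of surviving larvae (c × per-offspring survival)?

8

Expected surviving larvae = c × s(c):
  c=7: 7 × 0.94 = 6.580
  c=8: 8 × 0.88 = 7.040
  c=9: 9 × 0.78 = 7.020
  c=10: 10 × 0.70 = 7.000
  c=11: 11 × 0.59 = 6.490
  c=12: 12 × 0.47 = 5.640
  c=13: 13 × 0.41 = 5.330
  c=14: 14 × 0.31 = 4.340
Maximum at c = 8 (7.040 surviving larvae).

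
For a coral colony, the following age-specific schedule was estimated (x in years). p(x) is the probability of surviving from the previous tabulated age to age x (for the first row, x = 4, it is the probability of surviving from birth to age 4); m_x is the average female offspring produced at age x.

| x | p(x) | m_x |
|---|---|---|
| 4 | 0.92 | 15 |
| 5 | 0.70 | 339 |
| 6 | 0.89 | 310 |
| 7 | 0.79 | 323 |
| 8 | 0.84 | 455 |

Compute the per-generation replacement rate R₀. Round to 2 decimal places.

729.11

Survivorship from birth: l_x = p_4·p_5·…·p_x.
  l_4 = 0.92000
  l_5 = 0.64400
  l_6 = 0.57316
  l_7 = 0.45280
  l_8 = 0.38035
R₀ = Σ l_x m_x:
  age 4: 0.92000 × 15 = 13.8000
  age 5: 0.64400 × 339 = 218.3160
  age 6: 0.57316 × 310 = 177.6796
  age 7: 0.45280 × 323 = 146.2544
  age 8: 0.38035 × 455 = 173.0593
R₀ = 13.8000 + 218.3160 + 177.6796 + 146.2544 + 173.0593 = 729.1092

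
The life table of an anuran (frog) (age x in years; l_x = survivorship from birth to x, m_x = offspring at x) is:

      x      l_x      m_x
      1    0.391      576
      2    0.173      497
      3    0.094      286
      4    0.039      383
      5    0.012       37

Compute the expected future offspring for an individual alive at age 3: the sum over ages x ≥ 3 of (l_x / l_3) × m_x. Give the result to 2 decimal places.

l_3 = 0.094. Conditional survival from age 3 to x is l_x / l_3.
  x=3: (0.094/0.094) × 286 = 286.0000
  x=4: (0.039/0.094) × 383 = 158.9043
  x=5: (0.012/0.094) × 37 = 4.7234
Sum = 286.0000 + 158.9043 + 4.7234 = 449.6277

449.63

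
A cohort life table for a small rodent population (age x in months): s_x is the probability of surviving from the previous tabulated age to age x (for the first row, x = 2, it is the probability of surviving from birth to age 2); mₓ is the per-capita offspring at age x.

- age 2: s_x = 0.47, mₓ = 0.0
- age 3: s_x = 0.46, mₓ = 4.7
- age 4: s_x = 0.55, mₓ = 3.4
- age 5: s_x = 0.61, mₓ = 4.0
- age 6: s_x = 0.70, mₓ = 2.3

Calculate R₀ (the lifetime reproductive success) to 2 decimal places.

Survivorship from birth: l_x = s_2·s_3·…·s_x.
  l_2 = 0.47000
  l_3 = 0.21620
  l_4 = 0.11891
  l_5 = 0.07254
  l_6 = 0.05077
R₀ = Σ l_x mₓ:
  age 2: 0.47000 × 0.0 = 0.0000
  age 3: 0.21620 × 4.7 = 1.0161
  age 4: 0.11891 × 3.4 = 0.4043
  age 5: 0.07254 × 4.0 = 0.2902
  age 6: 0.05077 × 2.3 = 0.1168
R₀ = 0.0000 + 1.0161 + 0.4043 + 0.2902 + 0.1168 = 1.8274

1.83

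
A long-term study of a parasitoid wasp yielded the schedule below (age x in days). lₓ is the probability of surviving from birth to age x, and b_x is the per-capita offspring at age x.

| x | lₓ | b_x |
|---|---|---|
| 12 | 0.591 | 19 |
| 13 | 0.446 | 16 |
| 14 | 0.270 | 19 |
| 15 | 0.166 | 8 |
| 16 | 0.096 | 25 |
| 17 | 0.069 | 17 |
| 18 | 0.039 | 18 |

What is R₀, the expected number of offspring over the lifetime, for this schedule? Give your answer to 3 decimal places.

R₀ = Σ lₓ b_x:
  age 12: 0.591 × 19 = 11.2290
  age 13: 0.446 × 16 = 7.1360
  age 14: 0.270 × 19 = 5.1300
  age 15: 0.166 × 8 = 1.3280
  age 16: 0.096 × 25 = 2.4000
  age 17: 0.069 × 17 = 1.1730
  age 18: 0.039 × 18 = 0.7020
R₀ = 11.2290 + 7.1360 + 5.1300 + 1.3280 + 2.4000 + 1.1730 + 0.7020 = 29.0980

29.098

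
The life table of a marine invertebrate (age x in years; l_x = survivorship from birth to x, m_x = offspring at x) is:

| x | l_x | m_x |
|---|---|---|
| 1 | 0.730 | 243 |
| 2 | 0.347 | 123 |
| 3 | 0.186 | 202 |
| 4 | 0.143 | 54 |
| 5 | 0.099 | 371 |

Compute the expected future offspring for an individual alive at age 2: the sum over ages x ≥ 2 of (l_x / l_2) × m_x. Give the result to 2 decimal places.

359.38

l_2 = 0.347. Conditional survival from age 2 to x is l_x / l_2.
  x=2: (0.347/0.347) × 123 = 123.0000
  x=3: (0.186/0.347) × 202 = 108.2767
  x=4: (0.143/0.347) × 54 = 22.2536
  x=5: (0.099/0.347) × 371 = 105.8473
Sum = 123.0000 + 108.2767 + 22.2536 + 105.8473 = 359.3775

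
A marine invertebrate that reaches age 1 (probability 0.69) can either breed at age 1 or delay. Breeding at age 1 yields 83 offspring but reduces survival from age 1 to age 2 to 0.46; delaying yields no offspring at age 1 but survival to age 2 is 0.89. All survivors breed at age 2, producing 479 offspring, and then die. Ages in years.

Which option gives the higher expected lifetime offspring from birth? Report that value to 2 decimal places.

294.15

breed at age 1: R₀ = 0.69 × (83 + 0.46 × 479) = 0.69 × 303.3400 = 209.3046
delay to age 2: R₀ = 0.69 × (0.89 × 479) = 0.69 × 426.3100 = 294.1539
Higher: delay to age 2 (294.1539).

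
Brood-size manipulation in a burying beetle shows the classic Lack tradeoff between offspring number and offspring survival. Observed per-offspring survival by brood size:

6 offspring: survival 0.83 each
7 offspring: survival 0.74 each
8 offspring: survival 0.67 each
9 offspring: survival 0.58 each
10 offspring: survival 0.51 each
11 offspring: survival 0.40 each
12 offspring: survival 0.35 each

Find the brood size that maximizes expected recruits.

Expected recruits = c × s(c):
  c=6: 6 × 0.83 = 4.980
  c=7: 7 × 0.74 = 5.180
  c=8: 8 × 0.67 = 5.360
  c=9: 9 × 0.58 = 5.220
  c=10: 10 × 0.51 = 5.100
  c=11: 11 × 0.40 = 4.400
  c=12: 12 × 0.35 = 4.200
Maximum at c = 8 (5.360 recruits).

8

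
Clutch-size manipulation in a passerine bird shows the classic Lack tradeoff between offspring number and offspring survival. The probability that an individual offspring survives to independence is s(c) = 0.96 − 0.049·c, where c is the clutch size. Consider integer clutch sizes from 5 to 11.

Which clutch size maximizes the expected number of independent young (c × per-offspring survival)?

10

Expected independent young = c × s(c):
  c=5: 5 × 0.715 = 3.575
  c=6: 6 × 0.666 = 3.996
  c=7: 7 × 0.617 = 4.319
  c=8: 8 × 0.568 = 4.544
  c=9: 9 × 0.519 = 4.671
  c=10: 10 × 0.470 = 4.700
  c=11: 11 × 0.421 = 4.631
Maximum at c = 10 (4.700 independent young).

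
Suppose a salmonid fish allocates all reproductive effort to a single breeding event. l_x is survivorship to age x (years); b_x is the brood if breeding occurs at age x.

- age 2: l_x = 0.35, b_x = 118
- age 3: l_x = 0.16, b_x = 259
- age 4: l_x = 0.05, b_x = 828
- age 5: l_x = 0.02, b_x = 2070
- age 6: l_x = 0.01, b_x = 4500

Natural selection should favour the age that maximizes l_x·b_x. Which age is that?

6

Expected offspring if breeding at age x = l_x × b_x:
  age 2: 0.35 × 118 = 41.300
  age 3: 0.16 × 259 = 41.440
  age 4: 0.05 × 828 = 41.400
  age 5: 0.02 × 2070 = 41.400
  age 6: 0.01 × 4500 = 45.000
Maximum at age 6 (45.000).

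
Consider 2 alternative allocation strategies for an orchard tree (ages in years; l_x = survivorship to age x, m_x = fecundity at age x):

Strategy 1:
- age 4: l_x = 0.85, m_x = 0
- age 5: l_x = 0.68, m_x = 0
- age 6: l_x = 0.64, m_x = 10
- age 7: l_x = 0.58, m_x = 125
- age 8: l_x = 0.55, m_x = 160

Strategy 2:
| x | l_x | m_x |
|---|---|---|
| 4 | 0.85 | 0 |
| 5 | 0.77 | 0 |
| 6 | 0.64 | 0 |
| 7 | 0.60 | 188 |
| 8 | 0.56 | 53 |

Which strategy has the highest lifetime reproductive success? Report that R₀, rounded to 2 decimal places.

Strategy 1: R₀ = 0.85×0 + 0.68×0 + 0.64×10 + 0.58×125 + 0.55×160 = 166.9000
Strategy 2: R₀ = 0.85×0 + 0.77×0 + 0.64×0 + 0.60×188 + 0.56×53 = 142.4800
Highest R₀: strategy 1 with 166.9000.

166.90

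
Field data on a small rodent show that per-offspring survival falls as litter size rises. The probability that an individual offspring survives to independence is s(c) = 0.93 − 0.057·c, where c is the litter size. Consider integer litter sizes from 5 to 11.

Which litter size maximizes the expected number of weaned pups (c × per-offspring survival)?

Expected weaned pups = c × s(c):
  c=5: 5 × 0.645 = 3.225
  c=6: 6 × 0.588 = 3.528
  c=7: 7 × 0.531 = 3.717
  c=8: 8 × 0.474 = 3.792
  c=9: 9 × 0.417 = 3.753
  c=10: 10 × 0.360 = 3.600
  c=11: 11 × 0.303 = 3.333
Maximum at c = 8 (3.792 weaned pups).

8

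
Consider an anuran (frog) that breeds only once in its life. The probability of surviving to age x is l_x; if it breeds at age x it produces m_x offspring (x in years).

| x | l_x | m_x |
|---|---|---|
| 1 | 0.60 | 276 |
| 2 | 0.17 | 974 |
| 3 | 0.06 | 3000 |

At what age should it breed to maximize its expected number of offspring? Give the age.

3

Expected offspring if breeding at age x = l_x × m_x:
  age 1: 0.60 × 276 = 165.600
  age 2: 0.17 × 974 = 165.580
  age 3: 0.06 × 3000 = 180.000
Maximum at age 3 (180.000).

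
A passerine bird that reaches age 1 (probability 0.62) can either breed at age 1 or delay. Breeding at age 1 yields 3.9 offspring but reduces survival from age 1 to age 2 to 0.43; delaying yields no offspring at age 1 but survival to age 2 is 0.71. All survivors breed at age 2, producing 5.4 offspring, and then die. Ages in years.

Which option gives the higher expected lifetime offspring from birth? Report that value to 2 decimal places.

3.86

breed at age 1: R₀ = 0.62 × (3.9 + 0.43 × 5.4) = 0.62 × 6.2220 = 3.8576
delay to age 2: R₀ = 0.62 × (0.71 × 5.4) = 0.62 × 3.8340 = 2.3771
Higher: breed at age 1 (3.8576).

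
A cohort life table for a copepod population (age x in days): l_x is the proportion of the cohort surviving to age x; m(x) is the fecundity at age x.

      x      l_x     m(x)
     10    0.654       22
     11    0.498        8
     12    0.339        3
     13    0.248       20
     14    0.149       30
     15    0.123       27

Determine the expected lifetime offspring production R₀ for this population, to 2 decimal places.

32.14

R₀ = Σ l_x m(x):
  age 10: 0.654 × 22 = 14.3880
  age 11: 0.498 × 8 = 3.9840
  age 12: 0.339 × 3 = 1.0170
  age 13: 0.248 × 20 = 4.9600
  age 14: 0.149 × 30 = 4.4700
  age 15: 0.123 × 27 = 3.3210
R₀ = 14.3880 + 3.9840 + 1.0170 + 4.9600 + 4.4700 + 3.3210 = 32.1400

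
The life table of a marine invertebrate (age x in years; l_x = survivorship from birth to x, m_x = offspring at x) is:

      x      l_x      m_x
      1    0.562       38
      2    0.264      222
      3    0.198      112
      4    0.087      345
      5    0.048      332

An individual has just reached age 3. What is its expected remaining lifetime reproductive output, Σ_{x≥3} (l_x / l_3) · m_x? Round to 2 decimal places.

l_3 = 0.198. Conditional survival from age 3 to x is l_x / l_3.
  x=3: (0.198/0.198) × 112 = 112.0000
  x=4: (0.087/0.198) × 345 = 151.5909
  x=5: (0.048/0.198) × 332 = 80.4848
Sum = 112.0000 + 151.5909 + 80.4848 = 344.0758

344.08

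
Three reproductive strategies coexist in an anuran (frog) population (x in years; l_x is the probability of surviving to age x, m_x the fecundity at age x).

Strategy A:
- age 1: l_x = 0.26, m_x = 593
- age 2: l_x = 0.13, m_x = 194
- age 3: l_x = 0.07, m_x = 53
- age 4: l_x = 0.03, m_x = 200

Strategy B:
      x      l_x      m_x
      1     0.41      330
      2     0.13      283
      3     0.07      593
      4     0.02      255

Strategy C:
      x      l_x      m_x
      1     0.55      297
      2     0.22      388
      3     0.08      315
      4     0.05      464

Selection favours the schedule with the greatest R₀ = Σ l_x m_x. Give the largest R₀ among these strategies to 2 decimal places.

Strategy A: R₀ = 0.26×593 + 0.13×194 + 0.07×53 + 0.03×200 = 189.1100
Strategy B: R₀ = 0.41×330 + 0.13×283 + 0.07×593 + 0.02×255 = 218.7000
Strategy C: R₀ = 0.55×297 + 0.22×388 + 0.08×315 + 0.05×464 = 297.1100
Highest R₀: strategy C with 297.1100.

297.11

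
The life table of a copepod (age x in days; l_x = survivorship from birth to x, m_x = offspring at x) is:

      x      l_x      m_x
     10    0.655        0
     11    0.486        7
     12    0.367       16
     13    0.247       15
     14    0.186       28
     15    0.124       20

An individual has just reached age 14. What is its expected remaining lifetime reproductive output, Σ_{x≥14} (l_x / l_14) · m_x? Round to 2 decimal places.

l_14 = 0.186. Conditional survival from age 14 to x is l_x / l_14.
  x=14: (0.186/0.186) × 28 = 28.0000
  x=15: (0.124/0.186) × 20 = 13.3333
Sum = 28.0000 + 13.3333 = 41.3333

41.33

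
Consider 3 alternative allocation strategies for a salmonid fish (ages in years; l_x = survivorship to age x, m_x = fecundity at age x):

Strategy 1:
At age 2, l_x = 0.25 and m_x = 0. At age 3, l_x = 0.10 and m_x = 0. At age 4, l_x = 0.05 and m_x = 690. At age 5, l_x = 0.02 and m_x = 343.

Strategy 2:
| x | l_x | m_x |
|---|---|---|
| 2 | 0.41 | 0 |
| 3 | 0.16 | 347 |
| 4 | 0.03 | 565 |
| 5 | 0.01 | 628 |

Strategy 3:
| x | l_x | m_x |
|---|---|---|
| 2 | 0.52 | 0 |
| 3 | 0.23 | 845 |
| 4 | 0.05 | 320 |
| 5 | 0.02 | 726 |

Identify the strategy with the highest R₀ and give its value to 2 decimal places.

Strategy 1: R₀ = 0.25×0 + 0.10×0 + 0.05×690 + 0.02×343 = 41.3600
Strategy 2: R₀ = 0.41×0 + 0.16×347 + 0.03×565 + 0.01×628 = 78.7500
Strategy 3: R₀ = 0.52×0 + 0.23×845 + 0.05×320 + 0.02×726 = 224.8700
Highest R₀: strategy 3 with 224.8700.

224.87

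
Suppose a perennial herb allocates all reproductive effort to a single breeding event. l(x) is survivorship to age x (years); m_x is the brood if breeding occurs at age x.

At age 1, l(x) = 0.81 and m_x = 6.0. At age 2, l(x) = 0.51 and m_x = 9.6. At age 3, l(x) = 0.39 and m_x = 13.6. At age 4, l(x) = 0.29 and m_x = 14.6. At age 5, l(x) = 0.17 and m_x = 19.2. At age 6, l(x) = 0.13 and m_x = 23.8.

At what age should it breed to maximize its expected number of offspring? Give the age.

Expected offspring if breeding at age x = l(x) × m_x:
  age 1: 0.81 × 6.0 = 4.860
  age 2: 0.51 × 9.6 = 4.896
  age 3: 0.39 × 13.6 = 5.304
  age 4: 0.29 × 14.6 = 4.234
  age 5: 0.17 × 19.2 = 3.264
  age 6: 0.13 × 23.8 = 3.094
Maximum at age 3 (5.304).

3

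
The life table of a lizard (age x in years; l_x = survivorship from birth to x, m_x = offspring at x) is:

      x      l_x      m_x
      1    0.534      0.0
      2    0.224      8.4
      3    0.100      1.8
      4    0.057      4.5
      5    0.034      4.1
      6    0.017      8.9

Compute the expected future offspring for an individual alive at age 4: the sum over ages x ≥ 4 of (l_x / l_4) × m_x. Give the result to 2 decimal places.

9.60

l_4 = 0.057. Conditional survival from age 4 to x is l_x / l_4.
  x=4: (0.057/0.057) × 4.5 = 4.5000
  x=5: (0.034/0.057) × 4.1 = 2.4456
  x=6: (0.017/0.057) × 8.9 = 2.6544
Sum = 4.5000 + 2.4456 + 2.6544 = 9.6000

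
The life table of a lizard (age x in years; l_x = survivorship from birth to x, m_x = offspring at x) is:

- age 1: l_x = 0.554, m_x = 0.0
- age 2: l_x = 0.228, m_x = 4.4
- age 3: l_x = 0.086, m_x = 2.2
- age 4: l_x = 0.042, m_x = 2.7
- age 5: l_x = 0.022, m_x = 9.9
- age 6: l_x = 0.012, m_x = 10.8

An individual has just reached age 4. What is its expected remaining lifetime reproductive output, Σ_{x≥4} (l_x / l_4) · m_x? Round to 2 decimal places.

l_4 = 0.042. Conditional survival from age 4 to x is l_x / l_4.
  x=4: (0.042/0.042) × 2.7 = 2.7000
  x=5: (0.022/0.042) × 9.9 = 5.1857
  x=6: (0.012/0.042) × 10.8 = 3.0857
Sum = 2.7000 + 5.1857 + 3.0857 = 10.9714

10.97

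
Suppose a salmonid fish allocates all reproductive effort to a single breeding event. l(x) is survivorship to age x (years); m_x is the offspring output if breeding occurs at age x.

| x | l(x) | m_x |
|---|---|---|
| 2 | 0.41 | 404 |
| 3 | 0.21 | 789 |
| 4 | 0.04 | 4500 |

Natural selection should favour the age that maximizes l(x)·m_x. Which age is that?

Expected offspring if breeding at age x = l(x) × m_x:
  age 2: 0.41 × 404 = 165.640
  age 3: 0.21 × 789 = 165.690
  age 4: 0.04 × 4500 = 180.000
Maximum at age 4 (180.000).

4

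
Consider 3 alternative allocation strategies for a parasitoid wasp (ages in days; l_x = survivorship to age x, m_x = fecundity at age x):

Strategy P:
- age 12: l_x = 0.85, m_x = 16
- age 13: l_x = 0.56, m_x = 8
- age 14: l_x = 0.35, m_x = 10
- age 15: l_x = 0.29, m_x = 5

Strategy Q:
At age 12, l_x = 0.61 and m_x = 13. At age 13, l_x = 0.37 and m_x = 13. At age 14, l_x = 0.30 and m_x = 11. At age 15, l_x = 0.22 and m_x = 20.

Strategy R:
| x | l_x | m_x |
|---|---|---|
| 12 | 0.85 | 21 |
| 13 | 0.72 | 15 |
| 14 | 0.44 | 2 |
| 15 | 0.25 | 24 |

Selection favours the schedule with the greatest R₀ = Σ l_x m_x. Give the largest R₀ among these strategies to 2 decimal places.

Strategy P: R₀ = 0.85×16 + 0.56×8 + 0.35×10 + 0.29×5 = 23.0300
Strategy Q: R₀ = 0.61×13 + 0.37×13 + 0.30×11 + 0.22×20 = 20.4400
Strategy R: R₀ = 0.85×21 + 0.72×15 + 0.44×2 + 0.25×24 = 35.5300
Highest R₀: strategy R with 35.5300.

35.53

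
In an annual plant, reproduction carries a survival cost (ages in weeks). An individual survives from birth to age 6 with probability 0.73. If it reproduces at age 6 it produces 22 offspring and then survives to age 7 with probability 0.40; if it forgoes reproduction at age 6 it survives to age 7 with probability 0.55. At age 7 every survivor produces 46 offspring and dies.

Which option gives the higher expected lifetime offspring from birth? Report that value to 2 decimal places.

29.49

breed at age 6: R₀ = 0.73 × (22 + 0.40 × 46) = 0.73 × 40.4000 = 29.4920
delay to age 7: R₀ = 0.73 × (0.55 × 46) = 0.73 × 25.3000 = 18.4690
Higher: breed at age 6 (29.4920).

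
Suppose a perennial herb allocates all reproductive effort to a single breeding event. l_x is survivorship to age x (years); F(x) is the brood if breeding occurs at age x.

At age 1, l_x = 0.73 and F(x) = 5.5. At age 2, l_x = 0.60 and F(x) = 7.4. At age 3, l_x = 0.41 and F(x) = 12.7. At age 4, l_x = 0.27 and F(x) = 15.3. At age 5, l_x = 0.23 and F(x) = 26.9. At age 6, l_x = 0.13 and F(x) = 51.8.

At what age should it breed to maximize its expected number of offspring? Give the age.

6

Expected offspring if breeding at age x = l_x × F(x):
  age 1: 0.73 × 5.5 = 4.015
  age 2: 0.60 × 7.4 = 4.440
  age 3: 0.41 × 12.7 = 5.207
  age 4: 0.27 × 15.3 = 4.131
  age 5: 0.23 × 26.9 = 6.187
  age 6: 0.13 × 51.8 = 6.734
Maximum at age 6 (6.734).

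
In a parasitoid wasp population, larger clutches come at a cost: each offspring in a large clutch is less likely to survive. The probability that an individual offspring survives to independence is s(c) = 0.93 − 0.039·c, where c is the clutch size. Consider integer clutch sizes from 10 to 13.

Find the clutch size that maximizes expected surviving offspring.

Expected surviving offspring = c × s(c):
  c=10: 10 × 0.540 = 5.400
  c=11: 11 × 0.501 = 5.511
  c=12: 12 × 0.462 = 5.544
  c=13: 13 × 0.423 = 5.499
Maximum at c = 12 (5.544 surviving offspring).

12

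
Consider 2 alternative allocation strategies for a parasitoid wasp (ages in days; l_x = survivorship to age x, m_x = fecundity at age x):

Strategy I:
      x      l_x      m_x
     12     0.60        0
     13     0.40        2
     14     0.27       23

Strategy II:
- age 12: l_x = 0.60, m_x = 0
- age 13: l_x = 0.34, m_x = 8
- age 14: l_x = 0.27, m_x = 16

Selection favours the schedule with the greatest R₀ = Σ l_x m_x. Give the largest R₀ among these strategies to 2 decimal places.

Strategy I: R₀ = 0.60×0 + 0.40×2 + 0.27×23 = 7.0100
Strategy II: R₀ = 0.60×0 + 0.34×8 + 0.27×16 = 7.0400
Highest R₀: strategy II with 7.0400.

7.04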